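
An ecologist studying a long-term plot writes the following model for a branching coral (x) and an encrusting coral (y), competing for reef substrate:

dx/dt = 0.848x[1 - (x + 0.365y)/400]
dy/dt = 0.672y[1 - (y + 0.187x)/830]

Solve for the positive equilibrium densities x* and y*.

Setting both brackets to zero gives the nullclines x + 0.365y = 400 and 0.187x + y = 830.
Substituting y = 830 - 0.187x into the first: x(1 - 0.365·0.187) = 400 - 0.365·830.
So x* = 97.1/0.932 = 104, and then y* = 830 - 0.187·104 = 811.

x* ≈ 104, y* ≈ 811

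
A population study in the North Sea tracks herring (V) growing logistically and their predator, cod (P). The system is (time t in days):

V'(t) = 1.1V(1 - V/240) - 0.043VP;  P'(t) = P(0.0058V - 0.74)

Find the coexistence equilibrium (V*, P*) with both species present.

From dP/dt = 0 with P > 0: 0.0058V* = 0.74, so V* = 128.
Substitute into dV/dt = 0: 1.1(1 - 128/240) = 0.043P*.
The bracket is 0.468, giving P* = 0.515/0.043 = 12.

V* ≈ 128, P* ≈ 12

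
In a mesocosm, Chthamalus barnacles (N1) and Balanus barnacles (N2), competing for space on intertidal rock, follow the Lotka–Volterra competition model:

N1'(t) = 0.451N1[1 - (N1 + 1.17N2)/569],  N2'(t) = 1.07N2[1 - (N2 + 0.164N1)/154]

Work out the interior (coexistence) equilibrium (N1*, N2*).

N1* ≈ 481, N2* ≈ 75.1

Setting both brackets to zero gives the nullclines N1 + 1.17N2 = 569 and 0.164N1 + N2 = 154.
Substituting N2 = 154 - 0.164N1 into the first: N1(1 - 1.17·0.164) = 569 - 1.17·154.
So N1* = 389/0.808 = 481, and then N2* = 154 - 0.164·481 = 75.1.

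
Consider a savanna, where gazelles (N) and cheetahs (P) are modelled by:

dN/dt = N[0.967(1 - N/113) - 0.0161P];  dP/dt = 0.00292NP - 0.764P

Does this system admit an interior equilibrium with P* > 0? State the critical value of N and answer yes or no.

The predator equation gives dP/dt > 0 only when N > 0.764/0.00292 = 262.
Without the predator, N → K = 113. Since 113 < 262, the predator cannot invade.

Threshold N = 262; K < 262, so no, the predator goes extinct.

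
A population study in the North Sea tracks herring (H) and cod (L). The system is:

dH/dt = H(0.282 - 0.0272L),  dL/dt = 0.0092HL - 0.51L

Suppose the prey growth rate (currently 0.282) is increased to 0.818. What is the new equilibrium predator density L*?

At the interior fixed point, setting dH/dt = 0 with H > 0 fixes L* = (prey growth rate)/(HL coefficient) — independent of the other coefficients.
With the change, L* = 0.818/0.0272 = 30.1; it rises from 10.4.

L* ≈ 30.1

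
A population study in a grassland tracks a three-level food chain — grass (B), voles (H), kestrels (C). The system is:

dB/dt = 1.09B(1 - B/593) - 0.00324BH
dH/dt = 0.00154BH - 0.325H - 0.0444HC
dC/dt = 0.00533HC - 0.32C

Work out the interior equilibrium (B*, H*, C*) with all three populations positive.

From dC/dt = 0: 0.00533H* = 0.32, so H* = 60.
From dB/dt = 0: 1.09(1 - B*/593) = 0.00324·60, giving B* = 593·(1 - 0.178) = 487.
From dH/dt = 0: 0.00154·487 - 0.325 = 0.0444C*, so C* = 0.425/0.0444 = 9.58.

B* ≈ 487, H* ≈ 60, C* ≈ 9.58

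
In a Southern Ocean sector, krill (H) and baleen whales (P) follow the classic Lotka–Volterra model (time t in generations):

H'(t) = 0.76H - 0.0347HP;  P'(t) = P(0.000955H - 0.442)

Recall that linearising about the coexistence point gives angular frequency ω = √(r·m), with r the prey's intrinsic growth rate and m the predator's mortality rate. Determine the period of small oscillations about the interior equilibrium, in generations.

Here r = 0.76 and m = 0.442, so r·m = 0.336.
ω = √0.336 = 0.58 per generation, hence T = 2π/ω ≈ 10.8 generations.

T ≈ 10.8 generations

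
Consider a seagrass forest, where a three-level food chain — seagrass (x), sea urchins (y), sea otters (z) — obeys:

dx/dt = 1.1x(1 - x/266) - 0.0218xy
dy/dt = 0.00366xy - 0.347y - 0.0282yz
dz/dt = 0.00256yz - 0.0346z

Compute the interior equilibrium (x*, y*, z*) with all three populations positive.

x* ≈ 195, y* ≈ 13.5, z* ≈ 13

From dz/dt = 0: 0.00256y* = 0.0346, so y* = 13.5.
From dx/dt = 0: 1.1(1 - x*/266) = 0.0218·13.5, giving x* = 266·(1 - 0.268) = 195.
From dy/dt = 0: 0.00366·195 - 0.347 = 0.0282z*, so z* = 0.366/0.0282 = 13.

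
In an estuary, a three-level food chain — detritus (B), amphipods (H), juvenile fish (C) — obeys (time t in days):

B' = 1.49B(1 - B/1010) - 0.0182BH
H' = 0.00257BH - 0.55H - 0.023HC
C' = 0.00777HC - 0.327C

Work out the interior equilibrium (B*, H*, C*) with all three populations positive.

B* ≈ 491, H* ≈ 42.1, C* ≈ 30.9

From dC/dt = 0: 0.00777H* = 0.327, so H* = 42.1.
From dB/dt = 0: 1.49(1 - B*/1010) = 0.0182·42.1, giving B* = 1010·(1 - 0.514) = 491.
From dH/dt = 0: 0.00257·491 - 0.55 = 0.023C*, so C* = 0.711/0.023 = 30.9.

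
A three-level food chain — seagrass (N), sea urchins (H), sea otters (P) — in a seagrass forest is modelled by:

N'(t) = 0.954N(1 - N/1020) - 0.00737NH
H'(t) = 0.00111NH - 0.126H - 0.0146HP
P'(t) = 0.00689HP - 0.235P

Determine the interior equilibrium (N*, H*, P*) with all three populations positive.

N* ≈ 751, H* ≈ 34.1, P* ≈ 48.5

From dP/dt = 0: 0.00689H* = 0.235, so H* = 34.1.
From dN/dt = 0: 0.954(1 - N*/1020) = 0.00737·34.1, giving N* = 1020·(1 - 0.263) = 751.
From dH/dt = 0: 0.00111·751 - 0.126 = 0.0146P*, so P* = 0.708/0.0146 = 48.5.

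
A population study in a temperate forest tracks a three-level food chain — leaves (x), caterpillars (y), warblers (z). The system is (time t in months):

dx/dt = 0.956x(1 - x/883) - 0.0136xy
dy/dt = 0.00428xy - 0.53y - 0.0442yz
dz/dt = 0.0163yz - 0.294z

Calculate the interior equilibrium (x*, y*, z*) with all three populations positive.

x* ≈ 656, y* ≈ 18, z* ≈ 51.6

From dz/dt = 0: 0.0163y* = 0.294, so y* = 18.
From dx/dt = 0: 0.956(1 - x*/883) = 0.0136·18, giving x* = 883·(1 - 0.257) = 656.
From dy/dt = 0: 0.00428·656 - 0.53 = 0.0442z*, so z* = 2.28/0.0442 = 51.6.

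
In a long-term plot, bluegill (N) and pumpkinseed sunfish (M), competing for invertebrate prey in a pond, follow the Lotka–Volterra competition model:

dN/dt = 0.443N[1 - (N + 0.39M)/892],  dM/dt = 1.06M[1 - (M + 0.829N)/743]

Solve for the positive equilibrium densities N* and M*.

N* ≈ 890, M* ≈ 5.22

Setting both brackets to zero gives the nullclines N + 0.39M = 892 and 0.829N + M = 743.
Substituting M = 743 - 0.829N into the first: N(1 - 0.39·0.829) = 892 - 0.39·743.
So N* = 602/0.677 = 890, and then M* = 743 - 0.829·890 = 5.22.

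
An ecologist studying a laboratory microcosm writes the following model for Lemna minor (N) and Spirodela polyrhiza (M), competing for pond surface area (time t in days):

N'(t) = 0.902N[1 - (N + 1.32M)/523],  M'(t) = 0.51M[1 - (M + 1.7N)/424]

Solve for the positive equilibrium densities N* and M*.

Setting both brackets to zero gives the nullclines N + 1.32M = 523 and 1.7N + M = 424.
Substituting M = 424 - 1.7N into the first: N(1 - 1.32·1.7) = 523 - 1.32·424.
So N* = -36.7/-1.24 = 29.5, and then M* = 424 - 1.7·29.5 = 374.

N* ≈ 29.5, M* ≈ 374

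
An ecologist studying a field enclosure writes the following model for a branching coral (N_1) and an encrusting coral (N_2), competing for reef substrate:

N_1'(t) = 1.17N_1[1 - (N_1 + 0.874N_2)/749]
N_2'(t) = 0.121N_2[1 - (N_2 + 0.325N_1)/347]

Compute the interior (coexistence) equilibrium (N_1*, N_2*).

Setting both brackets to zero gives the nullclines N_1 + 0.874N_2 = 749 and 0.325N_1 + N_2 = 347.
Substituting N_2 = 347 - 0.325N_1 into the first: N_1(1 - 0.874·0.325) = 749 - 0.874·347.
So N_1* = 446/0.716 = 623, and then N_2* = 347 - 0.325·623 = 145.

N_1* ≈ 623, N_2* ≈ 145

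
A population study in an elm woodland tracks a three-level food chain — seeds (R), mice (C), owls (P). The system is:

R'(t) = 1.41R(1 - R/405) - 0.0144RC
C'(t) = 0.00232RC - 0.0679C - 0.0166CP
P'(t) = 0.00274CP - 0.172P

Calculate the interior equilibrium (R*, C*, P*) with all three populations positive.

R* ≈ 145, C* ≈ 62.8, P* ≈ 16.2

From dP/dt = 0: 0.00274C* = 0.172, so C* = 62.8.
From dR/dt = 0: 1.41(1 - R*/405) = 0.0144·62.8, giving R* = 405·(1 - 0.641) = 145.
From dC/dt = 0: 0.00232·145 - 0.0679 = 0.0166P*, so P* = 0.269/0.0166 = 16.2.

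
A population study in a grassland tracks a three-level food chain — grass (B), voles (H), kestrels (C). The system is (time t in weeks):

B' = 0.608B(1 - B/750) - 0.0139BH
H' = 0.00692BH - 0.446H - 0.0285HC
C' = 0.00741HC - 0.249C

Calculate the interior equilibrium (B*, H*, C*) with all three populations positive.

From dC/dt = 0: 0.00741H* = 0.249, so H* = 33.6.
From dB/dt = 0: 0.608(1 - B*/750) = 0.0139·33.6, giving B* = 750·(1 - 0.768) = 174.
From dH/dt = 0: 0.00692·174 - 0.446 = 0.0285C*, so C* = 0.757/0.0285 = 26.6.

B* ≈ 174, H* ≈ 33.6, C* ≈ 26.6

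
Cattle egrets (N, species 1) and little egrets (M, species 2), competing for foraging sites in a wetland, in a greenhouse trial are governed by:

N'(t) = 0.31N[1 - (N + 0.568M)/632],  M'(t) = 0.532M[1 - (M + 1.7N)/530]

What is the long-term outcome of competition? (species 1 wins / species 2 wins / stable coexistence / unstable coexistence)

Compare the nullcline intercepts: K1/α12 = 632/0.568 = 1110 > K2 = 530; K2/α21 = 530/1.7 = 312 < K1 = 632.
Since the inequalities point opposite ways, species 1 can invade but species 2 cannot.

species 1 excludes species 2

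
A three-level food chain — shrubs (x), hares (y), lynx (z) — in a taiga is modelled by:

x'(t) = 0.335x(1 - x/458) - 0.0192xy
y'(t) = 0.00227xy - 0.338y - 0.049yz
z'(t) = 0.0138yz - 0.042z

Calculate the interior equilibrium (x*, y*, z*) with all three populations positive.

x* ≈ 378, y* ≈ 3.04, z* ≈ 10.6

From dz/dt = 0: 0.0138y* = 0.042, so y* = 3.04.
From dx/dt = 0: 0.335(1 - x*/458) = 0.0192·3.04, giving x* = 458·(1 - 0.174) = 378.
From dy/dt = 0: 0.00227·378 - 0.338 = 0.049z*, so z* = 0.52/0.049 = 10.6.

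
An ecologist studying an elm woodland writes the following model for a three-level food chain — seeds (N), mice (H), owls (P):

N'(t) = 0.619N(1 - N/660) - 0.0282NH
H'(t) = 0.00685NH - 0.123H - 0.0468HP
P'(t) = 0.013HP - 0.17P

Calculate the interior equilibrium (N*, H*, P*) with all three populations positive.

N* ≈ 267, H* ≈ 13.1, P* ≈ 36.4

From dP/dt = 0: 0.013H* = 0.17, so H* = 13.1.
From dN/dt = 0: 0.619(1 - N*/660) = 0.0282·13.1, giving N* = 660·(1 - 0.596) = 267.
From dH/dt = 0: 0.00685·267 - 0.123 = 0.0468P*, so P* = 1.7/0.0468 = 36.4.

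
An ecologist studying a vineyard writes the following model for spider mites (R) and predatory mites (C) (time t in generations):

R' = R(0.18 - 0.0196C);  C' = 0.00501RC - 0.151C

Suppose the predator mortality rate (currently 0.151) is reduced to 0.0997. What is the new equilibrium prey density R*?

At the interior fixed point, setting dC/dt = 0 with C > 0 fixes R* = (predator death rate)/(RC coefficient) — independent of the other coefficients.
With the change, R* = 0.0997/0.00501 = 19.9; it falls from 30.1.

R* ≈ 19.9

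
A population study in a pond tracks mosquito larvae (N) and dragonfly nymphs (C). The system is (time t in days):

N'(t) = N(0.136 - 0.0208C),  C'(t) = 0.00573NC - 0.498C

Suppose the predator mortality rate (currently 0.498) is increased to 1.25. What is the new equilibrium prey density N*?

N* ≈ 218

At the interior fixed point, setting dC/dt = 0 with C > 0 fixes N* = (predator death rate)/(NC coefficient) — independent of the other coefficients.
With the change, N* = 1.25/0.00573 = 218; it rises from 86.9.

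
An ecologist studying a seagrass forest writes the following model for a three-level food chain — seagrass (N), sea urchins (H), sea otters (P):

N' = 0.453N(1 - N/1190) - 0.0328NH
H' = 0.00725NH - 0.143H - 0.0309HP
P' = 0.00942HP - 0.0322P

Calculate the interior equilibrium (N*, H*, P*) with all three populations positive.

N* ≈ 895, H* ≈ 3.42, P* ≈ 205

From dP/dt = 0: 0.00942H* = 0.0322, so H* = 3.42.
From dN/dt = 0: 0.453(1 - N*/1190) = 0.0328·3.42, giving N* = 1190·(1 - 0.248) = 895.
From dH/dt = 0: 0.00725·895 - 0.143 = 0.0309P*, so P* = 6.35/0.0309 = 205.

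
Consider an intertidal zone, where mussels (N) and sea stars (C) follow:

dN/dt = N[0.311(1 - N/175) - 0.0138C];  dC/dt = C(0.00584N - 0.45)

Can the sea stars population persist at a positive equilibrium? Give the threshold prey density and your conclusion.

Threshold N = 77.1; K > 77.1, so yes, the predator persists.

The predator equation gives dC/dt > 0 only when N > 0.45/0.00584 = 77.1.
Without the predator, N → K = 175. Since 175 > 77.1, the predator can invade and persist.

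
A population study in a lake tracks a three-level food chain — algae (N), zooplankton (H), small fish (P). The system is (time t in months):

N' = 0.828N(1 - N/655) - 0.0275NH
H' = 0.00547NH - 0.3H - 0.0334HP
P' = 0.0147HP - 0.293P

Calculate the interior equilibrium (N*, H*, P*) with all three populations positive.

From dP/dt = 0: 0.0147H* = 0.293, so H* = 19.9.
From dN/dt = 0: 0.828(1 - N*/655) = 0.0275·19.9, giving N* = 655·(1 - 0.662) = 221.
From dH/dt = 0: 0.00547·221 - 0.3 = 0.0334P*, so P* = 0.911/0.0334 = 27.3.

N* ≈ 221, H* ≈ 19.9, P* ≈ 27.3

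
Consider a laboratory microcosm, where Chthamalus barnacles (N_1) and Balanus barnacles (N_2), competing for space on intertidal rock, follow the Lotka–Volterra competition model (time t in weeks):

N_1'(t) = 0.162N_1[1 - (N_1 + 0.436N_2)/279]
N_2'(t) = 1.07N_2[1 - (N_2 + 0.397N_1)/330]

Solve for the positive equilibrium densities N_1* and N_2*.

N_1* ≈ 163, N_2* ≈ 265

Setting both brackets to zero gives the nullclines N_1 + 0.436N_2 = 279 and 0.397N_1 + N_2 = 330.
Substituting N_2 = 330 - 0.397N_1 into the first: N_1(1 - 0.436·0.397) = 279 - 0.436·330.
So N_1* = 135/0.827 = 163, and then N_2* = 330 - 0.397·163 = 265.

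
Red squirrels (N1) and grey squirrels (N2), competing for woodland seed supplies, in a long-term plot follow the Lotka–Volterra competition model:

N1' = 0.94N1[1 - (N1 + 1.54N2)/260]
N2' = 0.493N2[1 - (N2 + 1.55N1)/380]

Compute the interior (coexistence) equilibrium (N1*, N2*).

Setting both brackets to zero gives the nullclines N1 + 1.54N2 = 260 and 1.55N1 + N2 = 380.
Substituting N2 = 380 - 1.55N1 into the first: N1(1 - 1.54·1.55) = 260 - 1.54·380.
So N1* = -325/-1.39 = 234, and then N2* = 380 - 1.55·234 = 16.6.

N1* ≈ 234, N2* ≈ 16.6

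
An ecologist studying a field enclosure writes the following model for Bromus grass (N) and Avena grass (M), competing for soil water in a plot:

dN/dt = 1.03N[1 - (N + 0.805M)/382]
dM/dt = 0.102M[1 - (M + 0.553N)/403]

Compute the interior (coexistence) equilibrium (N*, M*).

Setting both brackets to zero gives the nullclines N + 0.805M = 382 and 0.553N + M = 403.
Substituting M = 403 - 0.553N into the first: N(1 - 0.805·0.553) = 382 - 0.805·403.
So N* = 57.6/0.555 = 104, and then M* = 403 - 0.553·104 = 346.

N* ≈ 104, M* ≈ 346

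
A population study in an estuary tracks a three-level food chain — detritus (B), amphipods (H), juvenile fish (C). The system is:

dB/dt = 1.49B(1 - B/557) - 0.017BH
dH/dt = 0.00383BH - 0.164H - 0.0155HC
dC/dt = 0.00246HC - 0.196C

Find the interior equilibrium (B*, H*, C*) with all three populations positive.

B* ≈ 50.7, H* ≈ 79.7, C* ≈ 1.94

From dC/dt = 0: 0.00246H* = 0.196, so H* = 79.7.
From dB/dt = 0: 1.49(1 - B*/557) = 0.017·79.7, giving B* = 557·(1 - 0.909) = 50.7.
From dH/dt = 0: 0.00383·50.7 - 0.164 = 0.0155C*, so C* = 0.03/0.0155 = 1.94.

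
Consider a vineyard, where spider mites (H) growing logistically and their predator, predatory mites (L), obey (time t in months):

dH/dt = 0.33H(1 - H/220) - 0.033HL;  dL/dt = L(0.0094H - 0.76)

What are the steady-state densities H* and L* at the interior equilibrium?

H* ≈ 80.9, L* ≈ 6.32

From dL/dt = 0 with L > 0: 0.0094H* = 0.76, so H* = 80.9.
Substitute into dH/dt = 0: 0.33(1 - 80.9/220) = 0.033L*.
The bracket is 0.632, giving L* = 0.209/0.033 = 6.32.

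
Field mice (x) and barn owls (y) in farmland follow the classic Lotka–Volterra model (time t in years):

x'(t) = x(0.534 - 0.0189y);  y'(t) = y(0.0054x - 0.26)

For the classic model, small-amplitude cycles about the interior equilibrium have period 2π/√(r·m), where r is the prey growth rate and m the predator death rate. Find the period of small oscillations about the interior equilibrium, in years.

Here r = 0.534 and m = 0.26, so r·m = 0.139.
ω = √0.139 = 0.373 per year, hence T = 2π/ω ≈ 16.9 years.

T ≈ 16.9 years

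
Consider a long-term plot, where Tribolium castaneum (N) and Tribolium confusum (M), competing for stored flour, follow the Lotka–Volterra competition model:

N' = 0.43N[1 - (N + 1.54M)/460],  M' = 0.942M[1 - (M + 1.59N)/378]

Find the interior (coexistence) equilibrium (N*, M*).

N* ≈ 84.3, M* ≈ 244

Setting both brackets to zero gives the nullclines N + 1.54M = 460 and 1.59N + M = 378.
Substituting M = 378 - 1.59N into the first: N(1 - 1.54·1.59) = 460 - 1.54·378.
So N* = -122/-1.45 = 84.3, and then M* = 378 - 1.59·84.3 = 244.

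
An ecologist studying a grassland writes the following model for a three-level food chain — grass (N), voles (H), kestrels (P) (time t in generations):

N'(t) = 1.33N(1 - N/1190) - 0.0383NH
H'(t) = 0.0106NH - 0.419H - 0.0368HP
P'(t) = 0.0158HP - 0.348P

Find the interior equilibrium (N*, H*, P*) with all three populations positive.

N* ≈ 435, H* ≈ 22, P* ≈ 114

From dP/dt = 0: 0.0158H* = 0.348, so H* = 22.
From dN/dt = 0: 1.33(1 - N*/1190) = 0.0383·22, giving N* = 1190·(1 - 0.634) = 435.
From dH/dt = 0: 0.0106·435 - 0.419 = 0.0368P*, so P* = 4.19/0.0368 = 114.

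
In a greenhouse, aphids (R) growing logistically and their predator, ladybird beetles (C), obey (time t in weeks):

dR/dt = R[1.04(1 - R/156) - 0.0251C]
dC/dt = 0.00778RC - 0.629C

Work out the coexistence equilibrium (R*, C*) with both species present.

From dC/dt = 0 with C > 0: 0.00778R* = 0.629, so R* = 80.8.
Substitute into dR/dt = 0: 1.04(1 - 80.8/156) = 0.0251C*.
The bracket is 0.482, giving C* = 0.501/0.0251 = 20.

R* ≈ 80.8, C* ≈ 20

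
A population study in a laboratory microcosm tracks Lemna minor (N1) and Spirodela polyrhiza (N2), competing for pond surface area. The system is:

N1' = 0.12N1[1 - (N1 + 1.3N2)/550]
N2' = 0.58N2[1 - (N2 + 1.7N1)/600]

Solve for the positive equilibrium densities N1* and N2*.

N1* ≈ 190, N2* ≈ 277

Setting both brackets to zero gives the nullclines N1 + 1.3N2 = 550 and 1.7N1 + N2 = 600.
Substituting N2 = 600 - 1.7N1 into the first: N1(1 - 1.3·1.7) = 550 - 1.3·600.
So N1* = -230/-1.21 = 190, and then N2* = 600 - 1.7·190 = 277.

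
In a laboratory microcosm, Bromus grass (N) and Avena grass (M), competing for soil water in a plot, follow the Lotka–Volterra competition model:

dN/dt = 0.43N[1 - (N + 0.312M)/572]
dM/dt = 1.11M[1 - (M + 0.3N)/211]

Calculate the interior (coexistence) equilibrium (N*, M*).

N* ≈ 558, M* ≈ 43.5

Setting both brackets to zero gives the nullclines N + 0.312M = 572 and 0.3N + M = 211.
Substituting M = 211 - 0.3N into the first: N(1 - 0.312·0.3) = 572 - 0.312·211.
So N* = 506/0.906 = 558, and then M* = 211 - 0.3·558 = 43.5.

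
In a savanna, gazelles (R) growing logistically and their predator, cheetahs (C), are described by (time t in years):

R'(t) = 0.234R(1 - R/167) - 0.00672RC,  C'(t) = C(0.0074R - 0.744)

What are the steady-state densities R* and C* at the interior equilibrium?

From dC/dt = 0 with C > 0: 0.0074R* = 0.744, so R* = 101.
Substitute into dR/dt = 0: 0.234(1 - 101/167) = 0.00672C*.
The bracket is 0.398, giving C* = 0.0931/0.00672 = 13.9.

R* ≈ 101, C* ≈ 13.9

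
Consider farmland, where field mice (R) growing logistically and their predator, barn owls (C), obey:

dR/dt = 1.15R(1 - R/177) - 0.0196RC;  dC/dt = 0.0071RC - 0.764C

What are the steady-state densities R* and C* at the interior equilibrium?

R* ≈ 108, C* ≈ 23

From dC/dt = 0 with C > 0: 0.0071R* = 0.764, so R* = 108.
Substitute into dR/dt = 0: 1.15(1 - 108/177) = 0.0196C*.
The bracket is 0.392, giving C* = 0.451/0.0196 = 23.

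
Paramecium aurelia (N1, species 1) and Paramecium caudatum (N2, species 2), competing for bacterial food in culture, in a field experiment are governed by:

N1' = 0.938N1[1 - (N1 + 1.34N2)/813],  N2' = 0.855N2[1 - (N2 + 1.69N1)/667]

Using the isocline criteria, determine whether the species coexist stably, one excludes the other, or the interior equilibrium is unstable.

unstable coexistence (outcome depends on initial conditions)

Compare the nullcline intercepts: K1/α12 = 813/1.34 = 607 < K2 = 667; K2/α21 = 667/1.69 = 395 < K1 = 813.
Since both are reversed, neither can invade when rare; the interior point is a saddle.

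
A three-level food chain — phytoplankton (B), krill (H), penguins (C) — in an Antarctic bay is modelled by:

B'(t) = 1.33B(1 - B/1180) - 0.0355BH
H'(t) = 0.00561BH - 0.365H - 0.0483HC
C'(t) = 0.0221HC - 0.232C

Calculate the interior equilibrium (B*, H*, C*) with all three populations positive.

B* ≈ 849, H* ≈ 10.5, C* ≈ 91.1

From dC/dt = 0: 0.0221H* = 0.232, so H* = 10.5.
From dB/dt = 0: 1.33(1 - B*/1180) = 0.0355·10.5, giving B* = 1180·(1 - 0.28) = 849.
From dH/dt = 0: 0.00561·849 - 0.365 = 0.0483C*, so C* = 4.4/0.0483 = 91.1.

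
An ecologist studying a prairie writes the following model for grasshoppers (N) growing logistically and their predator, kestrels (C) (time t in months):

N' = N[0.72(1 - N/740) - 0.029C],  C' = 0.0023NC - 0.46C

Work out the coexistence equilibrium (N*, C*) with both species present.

N* ≈ 200, C* ≈ 18.1

From dC/dt = 0 with C > 0: 0.0023N* = 0.46, so N* = 200.
Substitute into dN/dt = 0: 0.72(1 - 200/740) = 0.029C*.
The bracket is 0.73, giving C* = 0.525/0.029 = 18.1.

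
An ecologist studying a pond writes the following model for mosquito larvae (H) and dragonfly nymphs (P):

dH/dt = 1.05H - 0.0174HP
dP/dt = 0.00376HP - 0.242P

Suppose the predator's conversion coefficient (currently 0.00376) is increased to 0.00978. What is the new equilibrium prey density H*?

H* ≈ 24.7

At the interior fixed point, setting dP/dt = 0 with P > 0 fixes H* = (predator death rate)/(HP coefficient) — independent of the other coefficients.
With the change, H* = 0.242/0.00978 = 24.7; it falls from 64.4.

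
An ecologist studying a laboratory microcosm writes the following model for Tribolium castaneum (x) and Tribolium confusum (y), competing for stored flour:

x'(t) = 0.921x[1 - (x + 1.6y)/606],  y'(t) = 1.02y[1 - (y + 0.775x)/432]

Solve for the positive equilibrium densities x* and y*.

x* ≈ 355, y* ≈ 157

Setting both brackets to zero gives the nullclines x + 1.6y = 606 and 0.775x + y = 432.
Substituting y = 432 - 0.775x into the first: x(1 - 1.6·0.775) = 606 - 1.6·432.
So x* = -85.2/-0.24 = 355, and then y* = 432 - 0.775·355 = 157.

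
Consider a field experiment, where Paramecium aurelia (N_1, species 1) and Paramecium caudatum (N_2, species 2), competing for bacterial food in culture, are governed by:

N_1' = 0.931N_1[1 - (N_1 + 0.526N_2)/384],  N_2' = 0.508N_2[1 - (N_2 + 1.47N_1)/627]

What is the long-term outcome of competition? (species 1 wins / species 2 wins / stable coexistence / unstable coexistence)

Compare the nullcline intercepts: K1/α12 = 384/0.526 = 730 > K2 = 627; K2/α21 = 627/1.47 = 427 > K1 = 384.
Since both inequalities hold, each species can invade when rare, so the interior equilibrium is stable.

stable coexistence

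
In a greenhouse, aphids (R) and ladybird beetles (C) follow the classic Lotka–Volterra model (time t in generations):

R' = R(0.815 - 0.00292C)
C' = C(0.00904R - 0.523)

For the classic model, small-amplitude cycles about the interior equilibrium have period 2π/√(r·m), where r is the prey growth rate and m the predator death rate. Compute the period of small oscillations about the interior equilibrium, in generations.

T ≈ 9.62 generations

Here r = 0.815 and m = 0.523, so r·m = 0.426.
ω = √0.426 = 0.653 per generation, hence T = 2π/ω ≈ 9.62 generations.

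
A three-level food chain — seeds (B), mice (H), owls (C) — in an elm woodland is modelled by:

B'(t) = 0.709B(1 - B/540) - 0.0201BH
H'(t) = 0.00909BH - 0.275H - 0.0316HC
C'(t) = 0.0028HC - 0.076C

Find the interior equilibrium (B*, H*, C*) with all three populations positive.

From dC/dt = 0: 0.0028H* = 0.076, so H* = 27.1.
From dB/dt = 0: 0.709(1 - B*/540) = 0.0201·27.1, giving B* = 540·(1 - 0.769) = 124.
From dH/dt = 0: 0.00909·124 - 0.275 = 0.0316C*, so C* = 0.856/0.0316 = 27.1.

B* ≈ 124, H* ≈ 27.1, C* ≈ 27.1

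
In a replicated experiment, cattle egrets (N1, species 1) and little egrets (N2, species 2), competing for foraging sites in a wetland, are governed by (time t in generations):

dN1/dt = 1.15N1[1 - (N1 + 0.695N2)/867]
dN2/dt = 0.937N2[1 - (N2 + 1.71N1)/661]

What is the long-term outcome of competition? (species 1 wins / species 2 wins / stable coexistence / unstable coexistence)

species 1 excludes species 2

Compare the nullcline intercepts: K1/α12 = 867/0.695 = 1250 > K2 = 661; K2/α21 = 661/1.71 = 387 < K1 = 867.
Since the inequalities point opposite ways, species 1 can invade but species 2 cannot.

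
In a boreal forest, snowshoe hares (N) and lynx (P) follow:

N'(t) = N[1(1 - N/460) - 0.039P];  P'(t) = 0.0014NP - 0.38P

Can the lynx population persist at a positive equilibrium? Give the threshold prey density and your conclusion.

The predator equation gives dP/dt > 0 only when N > 0.38/0.0014 = 271.
Without the predator, N → K = 460. Since 460 > 271, the predator can invade and persist.

Threshold N = 271; K > 271, so yes, the predator persists.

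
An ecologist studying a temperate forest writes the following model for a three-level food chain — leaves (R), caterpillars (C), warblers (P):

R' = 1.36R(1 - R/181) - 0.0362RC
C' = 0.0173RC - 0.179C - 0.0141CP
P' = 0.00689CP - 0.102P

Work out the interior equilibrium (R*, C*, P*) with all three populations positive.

From dP/dt = 0: 0.00689C* = 0.102, so C* = 14.8.
From dR/dt = 0: 1.36(1 - R*/181) = 0.0362·14.8, giving R* = 181·(1 - 0.394) = 110.
From dC/dt = 0: 0.0173·110 - 0.179 = 0.0141P*, so P* = 1.72/0.0141 = 122.

R* ≈ 110, C* ≈ 14.8, P* ≈ 122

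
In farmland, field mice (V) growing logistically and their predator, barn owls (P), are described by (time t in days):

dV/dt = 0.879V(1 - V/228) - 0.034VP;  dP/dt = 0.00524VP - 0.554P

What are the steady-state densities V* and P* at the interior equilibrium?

V* ≈ 106, P* ≈ 13.9

From dP/dt = 0 with P > 0: 0.00524V* = 0.554, so V* = 106.
Substitute into dV/dt = 0: 0.879(1 - 106/228) = 0.034P*.
The bracket is 0.536, giving P* = 0.471/0.034 = 13.9.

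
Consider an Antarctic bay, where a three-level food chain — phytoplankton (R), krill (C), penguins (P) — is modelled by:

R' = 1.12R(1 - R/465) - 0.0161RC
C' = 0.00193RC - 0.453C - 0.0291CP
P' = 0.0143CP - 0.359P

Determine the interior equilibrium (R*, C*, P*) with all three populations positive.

R* ≈ 297, C* ≈ 25.1, P* ≈ 4.14

From dP/dt = 0: 0.0143C* = 0.359, so C* = 25.1.
From dR/dt = 0: 1.12(1 - R*/465) = 0.0161·25.1, giving R* = 465·(1 - 0.361) = 297.
From dC/dt = 0: 0.00193·297 - 0.453 = 0.0291P*, so P* = 0.121/0.0291 = 4.14.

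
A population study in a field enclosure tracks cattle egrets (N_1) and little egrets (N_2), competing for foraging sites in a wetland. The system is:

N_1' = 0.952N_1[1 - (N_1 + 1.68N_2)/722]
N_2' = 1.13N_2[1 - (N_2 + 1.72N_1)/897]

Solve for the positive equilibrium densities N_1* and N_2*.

N_1* ≈ 415, N_2* ≈ 182

Setting both brackets to zero gives the nullclines N_1 + 1.68N_2 = 722 and 1.72N_1 + N_2 = 897.
Substituting N_2 = 897 - 1.72N_1 into the first: N_1(1 - 1.68·1.72) = 722 - 1.68·897.
So N_1* = -785/-1.89 = 415, and then N_2* = 897 - 1.72·415 = 182.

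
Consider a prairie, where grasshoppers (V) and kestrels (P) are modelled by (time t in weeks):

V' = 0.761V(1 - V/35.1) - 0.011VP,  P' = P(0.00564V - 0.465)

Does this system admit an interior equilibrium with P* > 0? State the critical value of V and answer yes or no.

The predator equation gives dP/dt > 0 only when V > 0.465/0.00564 = 82.4.
Without the predator, V → K = 35.1. Since 35.1 < 82.4, the predator cannot invade.

Threshold V = 82.4; K < 82.4, so no, the predator goes extinct.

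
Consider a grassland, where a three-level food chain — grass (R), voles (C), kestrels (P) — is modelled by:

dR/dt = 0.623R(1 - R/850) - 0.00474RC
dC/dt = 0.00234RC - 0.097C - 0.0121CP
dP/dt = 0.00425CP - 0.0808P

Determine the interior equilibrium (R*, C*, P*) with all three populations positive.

From dP/dt = 0: 0.00425C* = 0.0808, so C* = 19.
From dR/dt = 0: 0.623(1 - R*/850) = 0.00474·19, giving R* = 850·(1 - 0.145) = 727.
From dC/dt = 0: 0.00234·727 - 0.097 = 0.0121P*, so P* = 1.6/0.0121 = 133.

R* ≈ 727, C* ≈ 19, P* ≈ 133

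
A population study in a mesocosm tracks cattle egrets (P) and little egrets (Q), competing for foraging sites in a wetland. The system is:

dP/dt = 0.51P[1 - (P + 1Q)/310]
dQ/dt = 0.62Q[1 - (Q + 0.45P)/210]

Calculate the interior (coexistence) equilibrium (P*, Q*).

Setting both brackets to zero gives the nullclines P + 1Q = 310 and 0.45P + Q = 210.
Substituting Q = 210 - 0.45P into the first: P(1 - 1·0.45) = 310 - 1·210.
So P* = 100/0.55 = 182, and then Q* = 210 - 0.45·182 = 128.

P* ≈ 182, Q* ≈ 128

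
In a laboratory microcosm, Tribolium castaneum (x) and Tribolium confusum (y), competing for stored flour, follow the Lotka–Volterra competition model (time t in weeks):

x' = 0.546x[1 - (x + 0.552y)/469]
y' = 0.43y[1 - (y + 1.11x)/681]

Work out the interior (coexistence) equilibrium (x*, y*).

x* ≈ 240, y* ≈ 414

Setting both brackets to zero gives the nullclines x + 0.552y = 469 and 1.11x + y = 681.
Substituting y = 681 - 1.11x into the first: x(1 - 0.552·1.11) = 469 - 0.552·681.
So x* = 93.1/0.387 = 240, and then y* = 681 - 1.11·240 = 414.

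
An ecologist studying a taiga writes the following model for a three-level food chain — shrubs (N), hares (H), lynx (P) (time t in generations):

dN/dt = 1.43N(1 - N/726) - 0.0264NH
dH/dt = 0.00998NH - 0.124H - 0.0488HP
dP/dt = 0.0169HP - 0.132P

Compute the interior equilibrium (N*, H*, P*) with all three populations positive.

N* ≈ 621, H* ≈ 7.81, P* ≈ 125

From dP/dt = 0: 0.0169H* = 0.132, so H* = 7.81.
From dN/dt = 0: 1.43(1 - N*/726) = 0.0264·7.81, giving N* = 726·(1 - 0.144) = 621.
From dH/dt = 0: 0.00998·621 - 0.124 = 0.0488P*, so P* = 6.08/0.0488 = 125.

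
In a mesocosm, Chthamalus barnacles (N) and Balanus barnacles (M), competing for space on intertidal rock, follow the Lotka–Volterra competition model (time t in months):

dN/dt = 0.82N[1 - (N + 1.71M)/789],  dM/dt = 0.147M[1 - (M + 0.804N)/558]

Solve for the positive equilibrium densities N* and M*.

Setting both brackets to zero gives the nullclines N + 1.71M = 789 and 0.804N + M = 558.
Substituting M = 558 - 0.804N into the first: N(1 - 1.71·0.804) = 789 - 1.71·558.
So N* = -165/-0.375 = 441, and then M* = 558 - 0.804·441 = 204.

N* ≈ 441, M* ≈ 204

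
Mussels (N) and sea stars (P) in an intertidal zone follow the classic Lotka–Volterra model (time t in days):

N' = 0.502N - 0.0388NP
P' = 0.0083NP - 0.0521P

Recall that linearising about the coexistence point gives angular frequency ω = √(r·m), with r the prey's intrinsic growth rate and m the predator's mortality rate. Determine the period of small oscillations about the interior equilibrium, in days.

T ≈ 38.9 days

Here r = 0.502 and m = 0.0521, so r·m = 0.0262.
ω = √0.0262 = 0.162 per day, hence T = 2π/ω ≈ 38.9 days.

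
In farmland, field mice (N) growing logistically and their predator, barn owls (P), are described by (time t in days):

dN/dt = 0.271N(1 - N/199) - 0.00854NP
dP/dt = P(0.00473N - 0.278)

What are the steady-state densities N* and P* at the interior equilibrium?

N* ≈ 58.8, P* ≈ 22.4

From dP/dt = 0 with P > 0: 0.00473N* = 0.278, so N* = 58.8.
Substitute into dN/dt = 0: 0.271(1 - 58.8/199) = 0.00854P*.
The bracket is 0.705, giving P* = 0.191/0.00854 = 22.4.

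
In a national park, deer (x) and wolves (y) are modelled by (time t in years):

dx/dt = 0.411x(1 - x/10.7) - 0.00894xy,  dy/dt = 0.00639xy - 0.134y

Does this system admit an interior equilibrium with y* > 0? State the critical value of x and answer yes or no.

Threshold x = 21; K < 21, so no, the predator goes extinct.

The predator equation gives dy/dt > 0 only when x > 0.134/0.00639 = 21.
Without the predator, x → K = 10.7. Since 10.7 < 21, the predator cannot invade.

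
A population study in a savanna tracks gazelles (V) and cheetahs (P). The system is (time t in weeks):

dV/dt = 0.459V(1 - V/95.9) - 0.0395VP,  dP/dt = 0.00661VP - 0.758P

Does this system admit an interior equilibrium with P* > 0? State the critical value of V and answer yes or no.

The predator equation gives dP/dt > 0 only when V > 0.758/0.00661 = 115.
Without the predator, V → K = 95.9. Since 95.9 < 115, the predator cannot invade.

Threshold V = 115; K < 115, so no, the predator goes extinct.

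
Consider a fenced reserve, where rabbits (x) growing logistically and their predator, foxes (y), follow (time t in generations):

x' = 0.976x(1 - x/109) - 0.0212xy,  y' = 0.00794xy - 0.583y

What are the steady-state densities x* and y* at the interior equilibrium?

x* ≈ 73.4, y* ≈ 15

From dy/dt = 0 with y > 0: 0.00794x* = 0.583, so x* = 73.4.
Substitute into dx/dt = 0: 0.976(1 - 73.4/109) = 0.0212y*.
The bracket is 0.326, giving y* = 0.319/0.0212 = 15.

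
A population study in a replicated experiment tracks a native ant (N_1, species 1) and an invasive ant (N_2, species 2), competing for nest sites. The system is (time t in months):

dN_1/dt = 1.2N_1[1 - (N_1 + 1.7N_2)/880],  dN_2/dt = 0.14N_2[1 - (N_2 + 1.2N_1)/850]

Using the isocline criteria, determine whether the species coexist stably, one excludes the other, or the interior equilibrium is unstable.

unstable coexistence (outcome depends on initial conditions)

Compare the nullcline intercepts: K1/α12 = 880/1.7 = 518 < K2 = 850; K2/α21 = 850/1.2 = 708 < K1 = 880.
Since both are reversed, neither can invade when rare; the interior point is a saddle.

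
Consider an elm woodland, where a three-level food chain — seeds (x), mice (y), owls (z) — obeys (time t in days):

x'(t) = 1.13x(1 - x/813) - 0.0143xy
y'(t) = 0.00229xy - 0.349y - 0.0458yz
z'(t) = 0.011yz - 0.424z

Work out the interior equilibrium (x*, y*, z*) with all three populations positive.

From dz/dt = 0: 0.011y* = 0.424, so y* = 38.5.
From dx/dt = 0: 1.13(1 - x*/813) = 0.0143·38.5, giving x* = 813·(1 - 0.488) = 416.
From dy/dt = 0: 0.00229·416 - 0.349 = 0.0458z*, so z* = 0.605/0.0458 = 13.2.

x* ≈ 416, y* ≈ 38.5, z* ≈ 13.2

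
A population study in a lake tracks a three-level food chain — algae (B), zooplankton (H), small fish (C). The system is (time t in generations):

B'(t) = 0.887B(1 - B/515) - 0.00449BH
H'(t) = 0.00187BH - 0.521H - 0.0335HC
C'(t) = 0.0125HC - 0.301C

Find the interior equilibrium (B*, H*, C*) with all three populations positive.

B* ≈ 452, H* ≈ 24.1, C* ≈ 9.69

From dC/dt = 0: 0.0125H* = 0.301, so H* = 24.1.
From dB/dt = 0: 0.887(1 - B*/515) = 0.00449·24.1, giving B* = 515·(1 - 0.122) = 452.
From dH/dt = 0: 0.00187·452 - 0.521 = 0.0335C*, so C* = 0.325/0.0335 = 9.69.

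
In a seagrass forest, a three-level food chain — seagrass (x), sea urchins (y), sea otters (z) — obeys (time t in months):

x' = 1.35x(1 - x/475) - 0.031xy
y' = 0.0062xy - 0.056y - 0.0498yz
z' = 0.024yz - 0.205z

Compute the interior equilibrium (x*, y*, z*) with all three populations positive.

x* ≈ 382, y* ≈ 8.54, z* ≈ 46.4

From dz/dt = 0: 0.024y* = 0.205, so y* = 8.54.
From dx/dt = 0: 1.35(1 - x*/475) = 0.031·8.54, giving x* = 475·(1 - 0.196) = 382.
From dy/dt = 0: 0.0062·382 - 0.056 = 0.0498z*, so z* = 2.31/0.0498 = 46.4.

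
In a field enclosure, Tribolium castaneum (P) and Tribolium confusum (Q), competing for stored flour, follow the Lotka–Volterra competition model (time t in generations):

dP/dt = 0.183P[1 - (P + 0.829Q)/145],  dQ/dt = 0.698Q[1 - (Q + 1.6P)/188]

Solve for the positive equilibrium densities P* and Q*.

P* ≈ 33.2, Q* ≈ 135

Setting both brackets to zero gives the nullclines P + 0.829Q = 145 and 1.6P + Q = 188.
Substituting Q = 188 - 1.6P into the first: P(1 - 0.829·1.6) = 145 - 0.829·188.
So P* = -10.9/-0.326 = 33.2, and then Q* = 188 - 1.6·33.2 = 135.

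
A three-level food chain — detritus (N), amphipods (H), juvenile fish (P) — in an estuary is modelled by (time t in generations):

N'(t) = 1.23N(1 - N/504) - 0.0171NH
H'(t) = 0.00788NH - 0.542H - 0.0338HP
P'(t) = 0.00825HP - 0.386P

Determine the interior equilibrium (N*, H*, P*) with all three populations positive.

N* ≈ 176, H* ≈ 46.8, P* ≈ 25

From dP/dt = 0: 0.00825H* = 0.386, so H* = 46.8.
From dN/dt = 0: 1.23(1 - N*/504) = 0.0171·46.8, giving N* = 504·(1 - 0.65) = 176.
From dH/dt = 0: 0.00788·176 - 0.542 = 0.0338P*, so P* = 0.846/0.0338 = 25.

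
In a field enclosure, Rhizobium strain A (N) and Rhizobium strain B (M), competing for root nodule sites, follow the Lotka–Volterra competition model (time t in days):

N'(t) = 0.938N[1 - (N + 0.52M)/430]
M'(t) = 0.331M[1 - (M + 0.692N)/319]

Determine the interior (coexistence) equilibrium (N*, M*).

N* ≈ 413, M* ≈ 33.5

Setting both brackets to zero gives the nullclines N + 0.52M = 430 and 0.692N + M = 319.
Substituting M = 319 - 0.692N into the first: N(1 - 0.52·0.692) = 430 - 0.52·319.
So N* = 264/0.64 = 413, and then M* = 319 - 0.692·413 = 33.5.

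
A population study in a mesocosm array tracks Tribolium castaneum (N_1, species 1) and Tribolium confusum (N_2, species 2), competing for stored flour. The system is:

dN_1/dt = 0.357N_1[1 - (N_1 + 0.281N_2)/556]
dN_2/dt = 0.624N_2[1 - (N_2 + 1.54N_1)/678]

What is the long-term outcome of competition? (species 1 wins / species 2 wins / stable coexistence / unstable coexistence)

species 1 excludes species 2

Compare the nullcline intercepts: K1/α12 = 556/0.281 = 1980 > K2 = 678; K2/α21 = 678/1.54 = 440 < K1 = 556.
Since the inequalities point opposite ways, species 1 can invade but species 2 cannot.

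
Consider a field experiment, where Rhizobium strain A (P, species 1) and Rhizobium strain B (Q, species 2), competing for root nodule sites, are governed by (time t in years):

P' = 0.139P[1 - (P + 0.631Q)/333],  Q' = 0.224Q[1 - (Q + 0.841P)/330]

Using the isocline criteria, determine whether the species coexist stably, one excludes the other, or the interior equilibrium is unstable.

stable coexistence

Compare the nullcline intercepts: K1/α12 = 333/0.631 = 528 > K2 = 330; K2/α21 = 330/0.841 = 392 > K1 = 333.
Since both inequalities hold, each species can invade when rare, so the interior equilibrium is stable.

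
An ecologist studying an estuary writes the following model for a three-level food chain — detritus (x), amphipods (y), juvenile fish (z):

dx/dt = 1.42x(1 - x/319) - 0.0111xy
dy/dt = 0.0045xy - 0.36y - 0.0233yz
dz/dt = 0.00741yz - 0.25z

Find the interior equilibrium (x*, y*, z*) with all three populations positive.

From dz/dt = 0: 0.00741y* = 0.25, so y* = 33.7.
From dx/dt = 0: 1.42(1 - x*/319) = 0.0111·33.7, giving x* = 319·(1 - 0.264) = 235.
From dy/dt = 0: 0.0045·235 - 0.36 = 0.0233z*, so z* = 0.697/0.0233 = 29.9.

x* ≈ 235, y* ≈ 33.7, z* ≈ 29.9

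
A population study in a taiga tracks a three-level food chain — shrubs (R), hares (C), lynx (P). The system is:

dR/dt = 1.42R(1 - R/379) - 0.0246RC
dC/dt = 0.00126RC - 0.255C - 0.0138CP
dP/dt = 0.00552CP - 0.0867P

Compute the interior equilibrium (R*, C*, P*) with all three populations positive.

R* ≈ 276, C* ≈ 15.7, P* ≈ 6.71

From dP/dt = 0: 0.00552C* = 0.0867, so C* = 15.7.
From dR/dt = 0: 1.42(1 - R*/379) = 0.0246·15.7, giving R* = 379·(1 - 0.272) = 276.
From dC/dt = 0: 0.00126·276 - 0.255 = 0.0138P*, so P* = 0.0926/0.0138 = 6.71.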